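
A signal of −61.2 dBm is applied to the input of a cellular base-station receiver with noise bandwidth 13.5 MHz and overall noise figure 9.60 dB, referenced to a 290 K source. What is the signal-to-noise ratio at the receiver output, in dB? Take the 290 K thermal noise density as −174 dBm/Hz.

31.9 dB

Noise floor: N = −174 + 10 log₁₀(B) + NF
10 log₁₀(1.35×10⁷) = 71.3 dB
N = −174 + 71.3 + 9.60 = −93.10 dBm
SNR = P_sig − N = −61.2 − (−93.10) = 31.90 dB → 31.9 dB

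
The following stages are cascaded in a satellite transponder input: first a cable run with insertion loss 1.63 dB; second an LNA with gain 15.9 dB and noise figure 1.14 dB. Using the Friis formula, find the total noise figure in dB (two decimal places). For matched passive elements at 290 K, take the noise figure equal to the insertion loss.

2.77 dB

Convert to linear (a loss of L dB is a gain of −L dB): F_i = 10^(NF_i/10), G_i = 10^(G_i,dB/10)
  Stage 1: F_1 = 10^(1.63/10) = 1.455, G_1 = 10^(−1.63/10) = 0.6871
  Stage 2: F_2 = 10^(1.14/10) = 1.300, G_2 = 10^(15.9/10) = 38.90
Friis cascade:
  F = 1.455 + (1.300 − 1)/0.6871 = 1.892
NF = 10 log₁₀(1.892) = 2.77 dB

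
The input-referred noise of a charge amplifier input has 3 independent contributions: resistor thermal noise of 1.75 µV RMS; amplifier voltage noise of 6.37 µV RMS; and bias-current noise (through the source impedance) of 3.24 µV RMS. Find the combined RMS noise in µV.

7.36 µV

Uncorrelated sources add in power (mean-square): V_tot = √(ΣV_i²)
V_tot = √[(1.75×10⁻⁶)² + (6.37×10⁻⁶)² + (3.24×10⁻⁶)²] = 7.36×10⁻⁶ V = 7.36 µV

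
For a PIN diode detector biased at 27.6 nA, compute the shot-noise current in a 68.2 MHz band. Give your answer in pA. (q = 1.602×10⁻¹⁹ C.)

777 pA

I_n = √(2qI·B)
2qI·B = 2 × 1.602×10⁻¹⁹ × 2.76×10⁻⁸ × 6.82×10⁷ = 6.03×10⁻¹⁹ A²
I_n = √(6.03×10⁻¹⁹) = 7.77×10⁻¹⁰ A = 777 pA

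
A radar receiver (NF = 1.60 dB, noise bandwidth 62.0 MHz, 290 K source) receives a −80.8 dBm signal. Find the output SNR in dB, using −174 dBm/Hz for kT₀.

13.7 dB

Noise floor: N = −174 + 10 log₁₀(B) + NF
10 log₁₀(6.20×10⁷) = 77.92 dB
N = −174 + 77.92 + 1.60 = −94.48 dBm
SNR = P_sig − N = −80.8 − (−94.48) = 13.68 dB → 13.7 dB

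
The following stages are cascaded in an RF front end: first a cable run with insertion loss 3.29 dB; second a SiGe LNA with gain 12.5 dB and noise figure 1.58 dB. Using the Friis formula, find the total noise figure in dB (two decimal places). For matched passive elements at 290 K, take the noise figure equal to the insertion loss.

4.87 dB

Convert to linear (a loss of L dB is a gain of −L dB): F_i = 10^(NF_i/10), G_i = 10^(G_i,dB/10)
  Stage 1: F_1 = 10^(3.29/10) = 2.133, G_1 = 10^(−3.29/10) = 0.4688
  Stage 2: F_2 = 10^(1.58/10) = 1.439, G_2 = 10^(12.5/10) = 17.78
Friis cascade:
  F = 2.133 + (1.439 − 1)/0.4688 = 3.069
NF = 10 log₁₀(3.069) = 4.87 dB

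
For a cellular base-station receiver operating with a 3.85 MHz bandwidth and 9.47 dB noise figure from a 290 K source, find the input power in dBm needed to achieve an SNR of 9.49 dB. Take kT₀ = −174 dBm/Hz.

−89.2 dBm

Sensitivity = −174 + 10 log₁₀(B) + NF + SNR_min
= −174 + 65.85 + 9.47 + 9.49
= −89.19 dBm → −89.2 dBm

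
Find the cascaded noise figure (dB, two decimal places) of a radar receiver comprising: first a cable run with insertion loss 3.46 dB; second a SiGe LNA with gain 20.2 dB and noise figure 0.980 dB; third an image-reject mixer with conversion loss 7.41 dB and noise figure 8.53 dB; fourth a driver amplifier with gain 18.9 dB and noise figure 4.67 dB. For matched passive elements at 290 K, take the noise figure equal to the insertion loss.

4.96 dB

Convert to linear (a loss of L dB is a gain of −L dB): F_i = 10^(NF_i/10), G_i = 10^(G_i,dB/10)
  Stage 1: F_1 = 10^(3.46/10) = 2.218, G_1 = 10^(−3.46/10) = 0.4508
  Stage 2: F_2 = 10^(0.980/10) = 1.253, G_2 = 10^(20.2/10) = 104.7
  Stage 3: F_3 = 10^(8.53/10) = 7.129, G_3 = 10^(−7.41/10) = 0.1816
  Stage 4: F_4 = 10^(4.67/10) = 2.931, G_4 = 10^(18.9/10) = 77.62
Friis cascade:
  F = 2.218 + (1.253 − 1)/0.4508 + (7.129 − 1)/47.21 + (2.931 − 1)/8.570 = 3.135
NF = 10 log₁₀(3.135) = 4.96 dB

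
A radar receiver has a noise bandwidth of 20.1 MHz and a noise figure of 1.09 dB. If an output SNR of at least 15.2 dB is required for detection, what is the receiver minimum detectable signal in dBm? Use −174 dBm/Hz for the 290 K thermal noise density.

−84.7 dBm

Sensitivity = −174 + 10 log₁₀(B) + NF + SNR_min
= −174 + 73.03 + 1.09 + 15.2
= −84.68 dBm → −84.7 dBm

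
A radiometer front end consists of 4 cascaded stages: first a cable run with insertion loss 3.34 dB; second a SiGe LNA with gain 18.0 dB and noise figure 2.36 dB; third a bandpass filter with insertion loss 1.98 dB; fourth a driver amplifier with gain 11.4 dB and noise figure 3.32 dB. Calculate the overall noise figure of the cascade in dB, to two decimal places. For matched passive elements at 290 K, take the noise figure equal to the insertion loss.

Convert to linear (a loss of L dB is a gain of −L dB): F_i = 10^(NF_i/10), G_i = 10^(G_i,dB/10)
  Stage 1: F_1 = 10^(3.34/10) = 2.158, G_1 = 10^(−3.34/10) = 0.4634
  Stage 2: F_2 = 10^(2.36/10) = 1.722, G_2 = 10^(18.0/10) = 63.10
  Stage 3: F_3 = 10^(1.98/10) = 1.578, G_3 = 10^(−1.98/10) = 0.6339
  Stage 4: F_4 = 10^(3.32/10) = 2.148, G_4 = 10^(11.4/10) = 13.80
Friis cascade:
  F = 2.158 + (1.722 − 1)/0.4634 + (1.578 − 1)/29.24 + (2.148 − 1)/18.54 = 3.797
NF = 10 log₁₀(3.797) = 5.79 dB

5.79 dB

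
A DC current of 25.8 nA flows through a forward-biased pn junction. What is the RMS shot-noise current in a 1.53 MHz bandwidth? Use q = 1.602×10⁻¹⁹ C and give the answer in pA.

112 pA

I_n = √(2qI·B)
2qI·B = 2 × 1.602×10⁻¹⁹ × 2.58×10⁻⁸ × 1.53×10⁶ = 1.26×10⁻²⁰ A²
I_n = √(1.26×10⁻²⁰) = 1.12×10⁻¹⁰ A = 112 pA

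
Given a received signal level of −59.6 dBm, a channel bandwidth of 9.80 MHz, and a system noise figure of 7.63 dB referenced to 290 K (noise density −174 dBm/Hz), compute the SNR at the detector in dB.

Noise floor: N = −174 + 10 log₁₀(B) + NF
10 log₁₀(9.80×10⁶) = 69.91 dB
N = −174 + 69.91 + 7.63 = −96.46 dBm
SNR = P_sig − N = −59.6 − (−96.46) = 36.86 dB → 36.9 dB

36.9 dB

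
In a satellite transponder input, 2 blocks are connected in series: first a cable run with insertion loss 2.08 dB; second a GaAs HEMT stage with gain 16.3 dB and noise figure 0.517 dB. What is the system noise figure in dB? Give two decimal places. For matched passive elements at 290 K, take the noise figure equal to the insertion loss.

2.60 dB

Convert to linear (a loss of L dB is a gain of −L dB): F_i = 10^(NF_i/10), G_i = 10^(G_i,dB/10)
  Stage 1: F_1 = 10^(2.08/10) = 1.614, G_1 = 10^(−2.08/10) = 0.6194
  Stage 2: F_2 = 10^(0.517/10) = 1.126, G_2 = 10^(16.3/10) = 42.66
Friis cascade:
  F = 1.614 + (1.126 − 1)/0.6194 = 1.818
NF = 10 log₁₀(1.818) = 2.60 dB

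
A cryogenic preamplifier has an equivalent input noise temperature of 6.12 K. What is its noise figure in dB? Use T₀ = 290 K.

F = 1 + T_e/T₀ = 1 + 6.12/290 = 1.0211
NF = 10 log₁₀(1.0211) = 0.091 dB

0.091 dB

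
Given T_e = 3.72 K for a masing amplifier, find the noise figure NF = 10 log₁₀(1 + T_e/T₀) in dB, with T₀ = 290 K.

F = 1 + T_e/T₀ = 1 + 3.72/290 = 1.01283
NF = 10 log₁₀(1.01283) = 0.055 dB

0.055 dB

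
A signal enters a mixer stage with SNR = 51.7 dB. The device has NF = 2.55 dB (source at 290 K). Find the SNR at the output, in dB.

By definition F = SNR_in/SNR_out, so in dB: SNR_out = SNR_in − NF
SNR_out = 51.7 − 2.55 = 49.15 dB

49.15 dB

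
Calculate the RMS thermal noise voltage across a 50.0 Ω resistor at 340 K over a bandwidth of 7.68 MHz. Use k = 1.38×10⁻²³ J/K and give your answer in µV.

2.68 µV

V_n = √(4kTRB)
4kTRB = 4 × 1.38×10⁻²³ × 340 × 5.00×10¹ × 7.68×10⁶ = 7.21×10⁻¹² V²
V_n = √(7.21×10⁻¹²) = 2.68×10⁻⁶ V = 2.68 µV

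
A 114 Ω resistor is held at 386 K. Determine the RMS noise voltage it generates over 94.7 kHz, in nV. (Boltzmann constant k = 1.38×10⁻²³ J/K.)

V_n = √(4kTRB)
4kTRB = 4 × 1.38×10⁻²³ × 386 × 1.14×10² × 9.47×10⁴ = 2.30×10⁻¹³ V²
V_n = √(2.30×10⁻¹³) = 4.80×10⁻⁷ V = 480 nV

480 nV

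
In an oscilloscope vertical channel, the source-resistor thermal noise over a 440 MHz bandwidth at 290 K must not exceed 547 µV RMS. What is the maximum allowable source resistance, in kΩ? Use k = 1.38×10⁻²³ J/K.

Johnson–Nyquist: V_n = √(4kTRB) ⇒ R = V_n² / (4kTB)
4kTB = 4 × 1.38×10⁻²³ × 290 × 4.40×10⁸ = 7.04×10⁻¹²
R = (5.47×10⁻⁴)² / 7.04×10⁻¹² = 4.25×10⁴ Ω = 42.5 kΩ

42.5 kΩ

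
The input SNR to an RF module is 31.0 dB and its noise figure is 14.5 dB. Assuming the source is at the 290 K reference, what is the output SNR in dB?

16.5 dB

By definition F = SNR_in/SNR_out, so in dB: SNR_out = SNR_in − NF
SNR_out = 31.0 − 14.5 = 16.5 dB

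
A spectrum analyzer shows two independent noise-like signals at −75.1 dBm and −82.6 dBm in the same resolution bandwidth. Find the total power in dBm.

−74.4 dBm

Convert to linear, add, convert back:
P₁ = 3.09×10⁻¹¹ W, P₂ = 5.50×10⁻¹² W
P_tot = 3.64×10⁻¹¹ W → 10 log₁₀(P_tot / 10⁻³) = −74.4 dBm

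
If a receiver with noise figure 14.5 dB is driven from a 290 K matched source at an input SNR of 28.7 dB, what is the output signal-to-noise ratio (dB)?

14.2 dB

By definition F = SNR_in/SNR_out, so in dB: SNR_out = SNR_in − NF
SNR_out = 28.7 − 14.5 = 14.2 dB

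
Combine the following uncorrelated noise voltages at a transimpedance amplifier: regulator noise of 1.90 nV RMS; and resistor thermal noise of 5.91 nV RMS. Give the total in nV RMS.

6.21 nV

Uncorrelated sources add in power (mean-square): V_tot = √(ΣV_i²)
V_tot = √[(1.90×10⁻⁹)² + (5.91×10⁻⁹)²] = 6.21×10⁻⁹ V = 6.21 nV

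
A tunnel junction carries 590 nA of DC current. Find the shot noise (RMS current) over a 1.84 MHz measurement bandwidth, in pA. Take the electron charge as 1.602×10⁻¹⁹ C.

I_n = √(2qI·B)
2qI·B = 2 × 1.602×10⁻¹⁹ × 5.90×10⁻⁷ × 1.84×10⁶ = 3.48×10⁻¹⁹ A²
I_n = √(3.48×10⁻¹⁹) = 5.90×10⁻¹⁰ A = 590 pA

590 pA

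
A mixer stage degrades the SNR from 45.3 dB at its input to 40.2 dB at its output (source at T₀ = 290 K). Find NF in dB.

NF (dB) = SNR_in(dB) − SNR_out(dB) when the source is at T₀
NF = 45.3 − 40.2 = 5.1 dB

5.1 dB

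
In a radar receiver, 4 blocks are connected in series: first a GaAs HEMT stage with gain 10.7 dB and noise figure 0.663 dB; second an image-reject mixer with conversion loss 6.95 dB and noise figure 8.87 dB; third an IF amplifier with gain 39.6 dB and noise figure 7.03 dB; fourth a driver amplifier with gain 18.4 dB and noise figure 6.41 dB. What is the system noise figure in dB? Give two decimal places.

5.37 dB

Convert to linear (a loss of L dB is a gain of −L dB): F_i = 10^(NF_i/10), G_i = 10^(G_i,dB/10)
  Stage 1: F_1 = 10^(0.663/10) = 1.165, G_1 = 10^(10.7/10) = 11.75
  Stage 2: F_2 = 10^(8.87/10) = 7.709, G_2 = 10^(−6.95/10) = 0.2018
  Stage 3: F_3 = 10^(7.03/10) = 5.047, G_3 = 10^(39.6/10) = 9120
  Stage 4: F_4 = 10^(6.41/10) = 4.375, G_4 = 10^(18.4/10) = 69.18
Friis cascade:
  F = 1.165 + (7.709 − 1)/11.75 + (5.047 − 1)/2.371 + (4.375 − 1)/2.163×10⁴ = 3.443
NF = 10 log₁₀(3.443) = 5.37 dB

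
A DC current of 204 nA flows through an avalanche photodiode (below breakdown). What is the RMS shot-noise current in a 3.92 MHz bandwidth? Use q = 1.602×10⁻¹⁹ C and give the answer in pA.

506 pA

I_n = √(2qI·B)
2qI·B = 2 × 1.602×10⁻¹⁹ × 2.04×10⁻⁷ × 3.92×10⁶ = 2.56×10⁻¹⁹ A²
I_n = √(2.56×10⁻¹⁹) = 5.06×10⁻¹⁰ A = 506 pA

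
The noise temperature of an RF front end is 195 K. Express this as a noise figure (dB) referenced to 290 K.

2.23 dB

F = 1 + T_e/T₀ = 1 + 195/290 = 1.67241
NF = 10 log₁₀(1.67241) = 2.23 dB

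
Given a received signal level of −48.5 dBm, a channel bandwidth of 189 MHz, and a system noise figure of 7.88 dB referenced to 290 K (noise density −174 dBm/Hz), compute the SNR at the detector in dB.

Noise floor: N = −174 + 10 log₁₀(B) + NF
10 log₁₀(1.89×10⁸) = 82.76 dB
N = −174 + 82.76 + 7.88 = −83.36 dBm
SNR = P_sig − N = −48.5 − (−83.36) = 34.86 dB → 34.9 dB

34.9 dB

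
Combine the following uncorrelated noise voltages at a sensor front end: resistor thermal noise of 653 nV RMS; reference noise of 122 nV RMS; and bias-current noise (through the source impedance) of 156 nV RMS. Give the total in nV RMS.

Uncorrelated sources add in power (mean-square): V_tot = √(ΣV_i²)
V_tot = √[(6.53×10⁻⁷)² + (1.22×10⁻⁷)² + (1.56×10⁻⁷)²] = 6.82×10⁻⁷ V = 682 nV

682 nV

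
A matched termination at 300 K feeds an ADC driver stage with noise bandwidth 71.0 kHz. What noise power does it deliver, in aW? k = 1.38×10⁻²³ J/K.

294 aW

P_n = kTB = 1.38×10⁻²³ × 300 × 7.10×10⁴ = 2.94×10⁻¹⁶ W = 294 aW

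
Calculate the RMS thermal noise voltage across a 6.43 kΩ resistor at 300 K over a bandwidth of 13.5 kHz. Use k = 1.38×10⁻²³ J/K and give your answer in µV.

1.20 µV

V_n = √(4kTRB)
4kTRB = 4 × 1.38×10⁻²³ × 300 × 6.43×10³ × 1.35×10⁴ = 1.44×10⁻¹² V²
V_n = √(1.44×10⁻¹²) = 1.20×10⁻⁶ V = 1.20 µV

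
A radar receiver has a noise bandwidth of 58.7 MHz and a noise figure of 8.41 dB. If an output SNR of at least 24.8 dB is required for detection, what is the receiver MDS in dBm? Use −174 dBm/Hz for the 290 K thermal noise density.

Sensitivity = −174 + 10 log₁₀(B) + NF + SNR_min
= −174 + 77.69 + 8.41 + 24.8
= −63.10 dBm → −63.1 dBm

−63.1 dBm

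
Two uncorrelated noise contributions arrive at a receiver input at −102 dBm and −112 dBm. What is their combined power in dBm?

−101.6 dBm

Convert to linear, add, convert back:
P₁ = 6.31×10⁻¹⁴ W, P₂ = 6.31×10⁻¹⁵ W
P_tot = 6.94×10⁻¹⁴ W → 10 log₁₀(P_tot / 10⁻³) = −101.6 dBm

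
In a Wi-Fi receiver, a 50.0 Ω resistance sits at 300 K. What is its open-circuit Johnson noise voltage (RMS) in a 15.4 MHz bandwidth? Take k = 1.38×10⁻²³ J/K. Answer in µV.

3.57 µV

V_n = √(4kTRB)
4kTRB = 4 × 1.38×10⁻²³ × 300 × 5.00×10¹ × 1.54×10⁷ = 1.28×10⁻¹¹ V²
V_n = √(1.28×10⁻¹¹) = 3.57×10⁻⁶ V = 3.57 µV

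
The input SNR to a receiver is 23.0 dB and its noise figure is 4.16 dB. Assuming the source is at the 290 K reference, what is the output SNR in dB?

18.84 dB

By definition F = SNR_in/SNR_out, so in dB: SNR_out = SNR_in − NF
SNR_out = 23.0 − 4.16 = 18.84 dB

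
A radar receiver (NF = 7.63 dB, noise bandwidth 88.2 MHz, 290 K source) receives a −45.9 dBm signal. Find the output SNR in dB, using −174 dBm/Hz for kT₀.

Noise floor: N = −174 + 10 log₁₀(B) + NF
10 log₁₀(8.82×10⁷) = 79.45 dB
N = −174 + 79.45 + 7.63 = −86.92 dBm
SNR = P_sig − N = −45.9 − (−86.92) = 41.02 dB → 41.0 dB

41.0 dB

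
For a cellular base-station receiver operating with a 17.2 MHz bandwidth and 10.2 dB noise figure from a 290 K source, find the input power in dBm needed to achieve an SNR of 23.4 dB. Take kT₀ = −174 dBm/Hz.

−68.0 dBm

Sensitivity = −174 + 10 log₁₀(B) + NF + SNR_min
= −174 + 72.36 + 10.2 + 23.4
= −68.04 dBm → −68.0 dBm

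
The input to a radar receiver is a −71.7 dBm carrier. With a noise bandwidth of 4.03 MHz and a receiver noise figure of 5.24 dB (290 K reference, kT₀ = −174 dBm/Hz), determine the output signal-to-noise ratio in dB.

31.0 dB

Noise floor: N = −174 + 10 log₁₀(B) + NF
10 log₁₀(4.03×10⁶) = 66.05 dB
N = −174 + 66.05 + 5.24 = −102.71 dBm
SNR = P_sig − N = −71.7 − (−102.71) = 31.01 dB → 31.0 dB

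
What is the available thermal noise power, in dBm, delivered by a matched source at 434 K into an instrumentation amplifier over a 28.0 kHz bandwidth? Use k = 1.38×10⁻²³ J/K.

P_n = kTB = 1.38×10⁻²³ × 434 × 2.80×10⁴ = 1.68×10⁻¹⁶ W
In dBm: 10 log₁₀(1.68×10⁻¹⁶ / 10⁻³) = −127.8 dBm

−127.8 dBm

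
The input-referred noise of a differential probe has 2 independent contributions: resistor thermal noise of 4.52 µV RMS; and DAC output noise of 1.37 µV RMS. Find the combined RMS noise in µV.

Uncorrelated sources add in power (mean-square): V_tot = √(ΣV_i²)
V_tot = √[(4.52×10⁻⁶)² + (1.37×10⁻⁶)²] = 4.72×10⁻⁶ V = 4.72 µV

4.72 µV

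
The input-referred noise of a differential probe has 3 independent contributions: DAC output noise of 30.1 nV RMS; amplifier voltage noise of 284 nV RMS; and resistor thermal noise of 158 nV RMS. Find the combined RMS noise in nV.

326 nV

Uncorrelated sources add in power (mean-square): V_tot = √(ΣV_i²)
V_tot = √[(3.01×10⁻⁸)² + (2.84×10⁻⁷)² + (1.58×10⁻⁷)²] = 3.26×10⁻⁷ V = 326 nV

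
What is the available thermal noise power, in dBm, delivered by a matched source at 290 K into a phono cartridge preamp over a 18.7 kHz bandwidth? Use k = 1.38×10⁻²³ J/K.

P_n = kTB = 1.38×10⁻²³ × 290 × 1.87×10⁴ = 7.48×10⁻¹⁷ W
In dBm: 10 log₁₀(7.48×10⁻¹⁷ / 10⁻³) = −131.3 dBm

−131.3 dBm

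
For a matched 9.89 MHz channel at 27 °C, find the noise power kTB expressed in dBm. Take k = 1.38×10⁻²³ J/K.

−103.9 dBm

T = 27 °C + 273.15 = 300.15 K
P_n = kTB = 1.38×10⁻²³ × 300.15 × 9.89×10⁶ = 4.10×10⁻¹⁴ W
In dBm: 10 log₁₀(4.10×10⁻¹⁴ / 10⁻³) = −103.9 dBm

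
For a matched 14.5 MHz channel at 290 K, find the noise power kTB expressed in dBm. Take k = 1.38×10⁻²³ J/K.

P_n = kTB = 1.38×10⁻²³ × 290 × 1.45×10⁷ = 5.80×10⁻¹⁴ W
In dBm: 10 log₁₀(5.80×10⁻¹⁴ / 10⁻³) = −102.4 dBm

−102.4 dBm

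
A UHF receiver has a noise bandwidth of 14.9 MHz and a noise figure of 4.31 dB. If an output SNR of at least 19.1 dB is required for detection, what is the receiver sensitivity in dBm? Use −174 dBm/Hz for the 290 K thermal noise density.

−78.9 dBm

Sensitivity = −174 + 10 log₁₀(B) + NF + SNR_min
= −174 + 71.73 + 4.31 + 19.1
= −78.86 dBm → −78.9 dBm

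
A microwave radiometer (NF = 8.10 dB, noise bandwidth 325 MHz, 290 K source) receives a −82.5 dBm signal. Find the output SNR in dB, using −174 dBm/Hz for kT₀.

−1.7 dB

Noise floor: N = −174 + 10 log₁₀(B) + NF
10 log₁₀(3.25×10⁸) = 85.12 dB
N = −174 + 85.12 + 8.10 = −80.78 dBm
SNR = P_sig − N = −82.5 − (−80.78) = −1.72 dB → −1.7 dB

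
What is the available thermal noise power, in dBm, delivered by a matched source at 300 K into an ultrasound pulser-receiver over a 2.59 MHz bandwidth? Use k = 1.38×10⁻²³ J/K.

−109.7 dBm

P_n = kTB = 1.38×10⁻²³ × 300 × 2.59×10⁶ = 1.07×10⁻¹⁴ W
In dBm: 10 log₁₀(1.07×10⁻¹⁴ / 10⁻³) = −109.7 dBm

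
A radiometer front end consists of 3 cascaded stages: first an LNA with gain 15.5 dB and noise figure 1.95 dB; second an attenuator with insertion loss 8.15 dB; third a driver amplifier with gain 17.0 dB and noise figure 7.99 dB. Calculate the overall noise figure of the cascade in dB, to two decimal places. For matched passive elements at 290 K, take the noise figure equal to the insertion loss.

Convert to linear (a loss of L dB is a gain of −L dB): F_i = 10^(NF_i/10), G_i = 10^(G_i,dB/10)
  Stage 1: F_1 = 10^(1.95/10) = 1.567, G_1 = 10^(15.5/10) = 35.48
  Stage 2: F_2 = 10^(8.15/10) = 6.531, G_2 = 10^(−8.15/10) = 0.1531
  Stage 3: F_3 = 10^(7.99/10) = 6.295, G_3 = 10^(17.0/10) = 50.12
Friis cascade:
  F = 1.567 + (6.531 − 1)/35.48 + (6.295 − 1)/5.433 = 2.697
NF = 10 log₁₀(2.697) = 4.31 dB

4.31 dB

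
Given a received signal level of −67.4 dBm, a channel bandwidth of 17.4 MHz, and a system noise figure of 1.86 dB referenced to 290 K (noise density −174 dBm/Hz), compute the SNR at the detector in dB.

32.3 dB

Noise floor: N = −174 + 10 log₁₀(B) + NF
10 log₁₀(1.74×10⁷) = 72.41 dB
N = −174 + 72.41 + 1.86 = −99.73 dBm
SNR = P_sig − N = −67.4 − (−99.73) = 32.33 dB → 32.3 dB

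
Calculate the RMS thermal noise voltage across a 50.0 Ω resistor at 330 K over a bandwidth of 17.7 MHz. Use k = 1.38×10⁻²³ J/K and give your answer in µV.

V_n = √(4kTRB)
4kTRB = 4 × 1.38×10⁻²³ × 330 × 5.00×10¹ × 1.77×10⁷ = 1.61×10⁻¹¹ V²
V_n = √(1.61×10⁻¹¹) = 4.02×10⁻⁶ V = 4.02 µV

4.02 µV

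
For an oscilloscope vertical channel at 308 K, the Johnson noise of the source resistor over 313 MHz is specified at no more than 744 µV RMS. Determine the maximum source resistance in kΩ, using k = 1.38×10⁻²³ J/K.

104 kΩ

Johnson–Nyquist: V_n = √(4kTRB) ⇒ R = V_n² / (4kTB)
4kTB = 4 × 1.38×10⁻²³ × 308 × 3.13×10⁸ = 5.32×10⁻¹²
R = (7.44×10⁻⁴)² / 5.32×10⁻¹² = 1.04×10⁵ Ω = 104 kΩ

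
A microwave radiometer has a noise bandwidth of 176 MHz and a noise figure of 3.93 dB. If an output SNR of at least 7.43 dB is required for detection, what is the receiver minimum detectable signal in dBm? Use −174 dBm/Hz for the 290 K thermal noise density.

−80.2 dBm

Sensitivity = −174 + 10 log₁₀(B) + NF + SNR_min
= −174 + 82.46 + 3.93 + 7.43
= −80.18 dBm → −80.2 dBm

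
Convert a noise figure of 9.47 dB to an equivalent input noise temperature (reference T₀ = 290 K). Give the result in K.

F = 10^(9.47/10) = 8.85116
T_e = (F − 1)·T₀ = (8.85116 − 1) × 290 = 2277 K

2277 K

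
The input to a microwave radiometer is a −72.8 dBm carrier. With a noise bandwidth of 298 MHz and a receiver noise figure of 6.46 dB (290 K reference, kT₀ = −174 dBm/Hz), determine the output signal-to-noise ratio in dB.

Noise floor: N = −174 + 10 log₁₀(B) + NF
10 log₁₀(2.98×10⁸) = 84.74 dB
N = −174 + 84.74 + 6.46 = −82.80 dBm
SNR = P_sig − N = −72.8 − (−82.80) = 10.00 dB → 10.0 dB

10.0 dB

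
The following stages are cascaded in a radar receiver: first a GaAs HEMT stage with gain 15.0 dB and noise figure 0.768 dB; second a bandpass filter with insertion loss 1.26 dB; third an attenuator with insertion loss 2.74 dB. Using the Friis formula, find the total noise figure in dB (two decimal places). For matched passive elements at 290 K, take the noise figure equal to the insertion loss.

Convert to linear (a loss of L dB is a gain of −L dB): F_i = 10^(NF_i/10), G_i = 10^(G_i,dB/10)
  Stage 1: F_1 = 10^(0.768/10) = 1.193, G_1 = 10^(15.0/10) = 31.62
  Stage 2: F_2 = 10^(1.26/10) = 1.337, G_2 = 10^(−1.26/10) = 0.7482
  Stage 3: F_3 = 10^(2.74/10) = 1.879, G_3 = 10^(−2.74/10) = 0.5321
Friis cascade:
  F = 1.193 + (1.337 − 1)/31.62 + (1.879 − 1)/23.66 = 1.241
NF = 10 log₁₀(1.241) = 0.94 dB

0.94 dB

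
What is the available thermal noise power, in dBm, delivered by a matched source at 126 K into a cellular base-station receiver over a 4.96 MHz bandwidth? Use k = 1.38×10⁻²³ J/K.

P_n = kTB = 1.38×10⁻²³ × 126 × 4.96×10⁶ = 8.62×10⁻¹⁵ W
In dBm: 10 log₁₀(8.62×10⁻¹⁵ / 10⁻³) = −110.6 dBm

−110.6 dBm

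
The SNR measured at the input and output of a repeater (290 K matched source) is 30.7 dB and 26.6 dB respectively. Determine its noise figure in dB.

4.1 dB

NF (dB) = SNR_in(dB) − SNR_out(dB) when the source is at T₀
NF = 30.7 − 26.6 = 4.1 dB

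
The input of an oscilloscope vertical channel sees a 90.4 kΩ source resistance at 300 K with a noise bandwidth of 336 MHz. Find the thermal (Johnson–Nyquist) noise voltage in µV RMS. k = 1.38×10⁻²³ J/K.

709 µV

V_n = √(4kTRB)
4kTRB = 4 × 1.38×10⁻²³ × 300 × 9.04×10⁴ × 3.36×10⁸ = 5.03×10⁻⁷ V²
V_n = √(5.03×10⁻⁷) = 7.09×10⁻⁴ V = 709 µV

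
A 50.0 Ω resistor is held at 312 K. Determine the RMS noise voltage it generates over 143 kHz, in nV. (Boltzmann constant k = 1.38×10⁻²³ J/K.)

V_n = √(4kTRB)
4kTRB = 4 × 1.38×10⁻²³ × 312 × 5.00×10¹ × 1.43×10⁵ = 1.23×10⁻¹³ V²
V_n = √(1.23×10⁻¹³) = 3.51×10⁻⁷ V = 351 nV

351 nV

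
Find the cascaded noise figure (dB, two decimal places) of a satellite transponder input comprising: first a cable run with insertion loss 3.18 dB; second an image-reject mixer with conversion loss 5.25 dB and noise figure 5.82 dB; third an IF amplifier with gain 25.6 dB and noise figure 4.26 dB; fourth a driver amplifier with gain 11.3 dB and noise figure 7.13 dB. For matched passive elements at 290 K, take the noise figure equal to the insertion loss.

Convert to linear (a loss of L dB is a gain of −L dB): F_i = 10^(NF_i/10), G_i = 10^(G_i,dB/10)
  Stage 1: F_1 = 10^(3.18/10) = 2.080, G_1 = 10^(−3.18/10) = 0.4808
  Stage 2: F_2 = 10^(5.82/10) = 3.819, G_2 = 10^(−5.25/10) = 0.2985
  Stage 3: F_3 = 10^(4.26/10) = 2.667, G_3 = 10^(25.6/10) = 363.1
  Stage 4: F_4 = 10^(7.13/10) = 5.164, G_4 = 10^(11.3/10) = 13.49
Friis cascade:
  F = 2.080 + (3.819 − 1)/0.4808 + (2.667 − 1)/0.1435 + (5.164 − 1)/52.12 = 19.63
NF = 10 log₁₀(19.63) = 12.93 dB

12.93 dB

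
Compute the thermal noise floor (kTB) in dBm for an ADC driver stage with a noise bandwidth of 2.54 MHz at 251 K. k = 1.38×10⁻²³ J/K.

P_n = kTB = 1.38×10⁻²³ × 251 × 2.54×10⁶ = 8.80×10⁻¹⁵ W
In dBm: 10 log₁₀(8.80×10⁻¹⁵ / 10⁻³) = −110.6 dBm

−110.6 dBm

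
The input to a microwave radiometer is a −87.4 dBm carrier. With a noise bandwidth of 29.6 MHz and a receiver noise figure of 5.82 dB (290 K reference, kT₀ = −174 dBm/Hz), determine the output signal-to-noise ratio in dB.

Noise floor: N = −174 + 10 log₁₀(B) + NF
10 log₁₀(2.96×10⁷) = 74.71 dB
N = −174 + 74.71 + 5.82 = −93.47 dBm
SNR = P_sig − N = −87.4 − (−93.47) = 6.07 dB → 6.1 dB

6.1 dB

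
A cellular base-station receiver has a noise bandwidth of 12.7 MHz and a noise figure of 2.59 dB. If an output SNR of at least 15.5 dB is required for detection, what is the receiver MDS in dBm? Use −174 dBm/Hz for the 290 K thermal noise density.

−84.9 dBm

Sensitivity = −174 + 10 log₁₀(B) + NF + SNR_min
= −174 + 71.04 + 2.59 + 15.5
= −84.87 dBm → −84.9 dBm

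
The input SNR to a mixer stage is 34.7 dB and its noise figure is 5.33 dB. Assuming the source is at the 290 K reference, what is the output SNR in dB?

By definition F = SNR_in/SNR_out, so in dB: SNR_out = SNR_in − NF
SNR_out = 34.7 − 5.33 = 29.37 dB

29.37 dB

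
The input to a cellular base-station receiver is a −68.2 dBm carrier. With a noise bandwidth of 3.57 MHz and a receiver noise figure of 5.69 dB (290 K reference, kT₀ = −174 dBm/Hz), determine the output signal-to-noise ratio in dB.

Noise floor: N = −174 + 10 log₁₀(B) + NF
10 log₁₀(3.57×10⁶) = 65.53 dB
N = −174 + 65.53 + 5.69 = −102.78 dBm
SNR = P_sig − N = −68.2 − (−102.78) = 34.58 dB → 34.6 dB

34.6 dB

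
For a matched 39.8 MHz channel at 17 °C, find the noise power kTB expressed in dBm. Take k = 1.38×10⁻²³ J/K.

−98.0 dBm

T = 17 °C + 273.15 = 290.15 K
P_n = kTB = 1.38×10⁻²³ × 290.15 × 3.98×10⁷ = 1.59×10⁻¹³ W
In dBm: 10 log₁₀(1.59×10⁻¹³ / 10⁻³) = −98.0 dBm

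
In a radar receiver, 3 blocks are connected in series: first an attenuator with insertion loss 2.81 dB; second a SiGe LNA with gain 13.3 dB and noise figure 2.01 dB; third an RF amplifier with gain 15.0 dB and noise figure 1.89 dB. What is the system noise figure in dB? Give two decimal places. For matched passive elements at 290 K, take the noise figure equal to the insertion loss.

Convert to linear (a loss of L dB is a gain of −L dB): F_i = 10^(NF_i/10), G_i = 10^(G_i,dB/10)
  Stage 1: F_1 = 10^(2.81/10) = 1.910, G_1 = 10^(−2.81/10) = 0.5236
  Stage 2: F_2 = 10^(2.01/10) = 1.589, G_2 = 10^(13.3/10) = 21.38
  Stage 3: F_3 = 10^(1.89/10) = 1.545, G_3 = 10^(15.0/10) = 31.62
Friis cascade:
  F = 1.910 + (1.589 − 1)/0.5236 + (1.545 − 1)/11.19 = 3.083
NF = 10 log₁₀(3.083) = 4.89 dB

4.89 dB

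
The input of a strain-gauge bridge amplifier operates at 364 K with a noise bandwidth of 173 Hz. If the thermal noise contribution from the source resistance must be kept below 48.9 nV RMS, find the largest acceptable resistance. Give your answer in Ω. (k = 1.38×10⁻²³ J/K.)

688 Ω

Johnson–Nyquist: V_n = √(4kTRB) ⇒ R = V_n² / (4kTB)
4kTB = 4 × 1.38×10⁻²³ × 364 × 1.73×10² = 3.48×10⁻¹⁸
R = (4.89×10⁻⁸)² / 3.48×10⁻¹⁸ = 6.88×10² Ω = 688 Ω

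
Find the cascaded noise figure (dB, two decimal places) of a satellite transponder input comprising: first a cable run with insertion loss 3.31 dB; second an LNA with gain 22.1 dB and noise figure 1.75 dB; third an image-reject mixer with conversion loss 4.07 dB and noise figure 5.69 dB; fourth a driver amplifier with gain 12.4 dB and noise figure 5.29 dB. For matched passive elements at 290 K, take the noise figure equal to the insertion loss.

5.21 dB

Convert to linear (a loss of L dB is a gain of −L dB): F_i = 10^(NF_i/10), G_i = 10^(G_i,dB/10)
  Stage 1: F_1 = 10^(3.31/10) = 2.143, G_1 = 10^(−3.31/10) = 0.4667
  Stage 2: F_2 = 10^(1.75/10) = 1.496, G_2 = 10^(22.1/10) = 162.2
  Stage 3: F_3 = 10^(5.69/10) = 3.707, G_3 = 10^(−4.07/10) = 0.3917
  Stage 4: F_4 = 10^(5.29/10) = 3.381, G_4 = 10^(12.4/10) = 17.38
Friis cascade:
  F = 2.143 + (1.496 − 1)/0.4667 + (3.707 − 1)/75.68 + (3.381 − 1)/29.65 = 3.322
NF = 10 log₁₀(3.322) = 5.21 dB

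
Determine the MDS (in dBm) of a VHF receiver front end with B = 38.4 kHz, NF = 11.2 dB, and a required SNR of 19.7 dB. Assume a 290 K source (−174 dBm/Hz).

Sensitivity = −174 + 10 log₁₀(B) + NF + SNR_min
= −174 + 45.84 + 11.2 + 19.7
= −97.26 dBm → −97.3 dBm

−97.3 dBm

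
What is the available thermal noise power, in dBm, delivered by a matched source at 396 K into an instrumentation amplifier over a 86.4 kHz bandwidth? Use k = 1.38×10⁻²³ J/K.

P_n = kTB = 1.38×10⁻²³ × 396 × 8.64×10⁴ = 4.72×10⁻¹⁶ W
In dBm: 10 log₁₀(4.72×10⁻¹⁶ / 10⁻³) = −123.3 dBm

−123.3 dBm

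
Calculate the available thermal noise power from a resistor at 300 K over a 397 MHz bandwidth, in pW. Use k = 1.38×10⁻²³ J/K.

1.64 pW

P_n = kTB = 1.38×10⁻²³ × 300 × 3.97×10⁸ = 1.64×10⁻¹² W = 1.64 pW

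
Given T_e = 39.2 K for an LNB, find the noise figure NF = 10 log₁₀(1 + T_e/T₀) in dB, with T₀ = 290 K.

0.551 dB

F = 1 + T_e/T₀ = 1 + 39.2/290 = 1.13517
NF = 10 log₁₀(1.13517) = 0.551 dB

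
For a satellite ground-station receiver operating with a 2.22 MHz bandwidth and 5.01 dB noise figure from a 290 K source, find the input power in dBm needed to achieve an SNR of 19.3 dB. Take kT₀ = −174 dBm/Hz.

Sensitivity = −174 + 10 log₁₀(B) + NF + SNR_min
= −174 + 63.46 + 5.01 + 19.3
= −86.23 dBm → −86.2 dBm

−86.2 dBm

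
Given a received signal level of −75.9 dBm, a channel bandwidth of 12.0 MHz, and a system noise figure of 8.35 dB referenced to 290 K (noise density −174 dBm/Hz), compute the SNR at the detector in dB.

19.0 dB

Noise floor: N = −174 + 10 log₁₀(B) + NF
10 log₁₀(1.20×10⁷) = 70.79 dB
N = −174 + 70.79 + 8.35 = −94.86 dBm
SNR = P_sig − N = −75.9 − (−94.86) = 18.96 dB → 19.0 dB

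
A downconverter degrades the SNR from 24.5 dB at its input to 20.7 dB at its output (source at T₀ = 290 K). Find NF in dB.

NF (dB) = SNR_in(dB) − SNR_out(dB) when the source is at T₀
NF = 24.5 − 20.7 = 3.8 dB

3.8 dB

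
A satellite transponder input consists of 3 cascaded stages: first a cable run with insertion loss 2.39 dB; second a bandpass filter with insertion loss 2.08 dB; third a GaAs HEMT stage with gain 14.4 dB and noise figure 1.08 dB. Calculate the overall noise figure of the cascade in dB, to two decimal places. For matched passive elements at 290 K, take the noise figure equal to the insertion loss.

5.55 dB

Convert to linear (a loss of L dB is a gain of −L dB): F_i = 10^(NF_i/10), G_i = 10^(G_i,dB/10)
  Stage 1: F_1 = 10^(2.39/10) = 1.734, G_1 = 10^(−2.39/10) = 0.5768
  Stage 2: F_2 = 10^(2.08/10) = 1.614, G_2 = 10^(−2.08/10) = 0.6194
  Stage 3: F_3 = 10^(1.08/10) = 1.282, G_3 = 10^(14.4/10) = 27.54
Friis cascade:
  F = 1.734 + (1.614 − 1)/0.5768 + (1.282 − 1)/0.3573 = 3.589
NF = 10 log₁₀(3.589) = 5.55 dB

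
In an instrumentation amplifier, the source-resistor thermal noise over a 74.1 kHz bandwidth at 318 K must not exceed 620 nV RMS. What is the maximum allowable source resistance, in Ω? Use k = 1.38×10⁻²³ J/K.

Johnson–Nyquist: V_n = √(4kTRB) ⇒ R = V_n² / (4kTB)
4kTB = 4 × 1.38×10⁻²³ × 318 × 7.41×10⁴ = 1.30×10⁻¹⁵
R = (6.20×10⁻⁷)² / 1.30×10⁻¹⁵ = 2.96×10² Ω = 296 Ω

296 Ω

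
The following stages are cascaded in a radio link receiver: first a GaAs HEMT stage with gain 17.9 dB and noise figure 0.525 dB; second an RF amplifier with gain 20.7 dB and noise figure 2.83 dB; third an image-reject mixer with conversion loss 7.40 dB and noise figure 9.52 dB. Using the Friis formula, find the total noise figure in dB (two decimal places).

Convert to linear (a loss of L dB is a gain of −L dB): F_i = 10^(NF_i/10), G_i = 10^(G_i,dB/10)
  Stage 1: F_1 = 10^(0.525/10) = 1.128, G_1 = 10^(17.9/10) = 61.66
  Stage 2: F_2 = 10^(2.83/10) = 1.919, G_2 = 10^(20.7/10) = 117.5
  Stage 3: F_3 = 10^(9.52/10) = 8.954, G_3 = 10^(−7.40/10) = 0.1820
Friis cascade:
  F = 1.128 + (1.919 − 1)/61.66 + (8.954 − 1)/7244 = 1.144
NF = 10 log₁₀(1.144) = 0.59 dB

0.59 dB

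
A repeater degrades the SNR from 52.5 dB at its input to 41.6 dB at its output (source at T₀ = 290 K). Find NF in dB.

NF (dB) = SNR_in(dB) − SNR_out(dB) when the source is at T₀
NF = 52.5 − 41.6 = 10.9 dB

10.9 dB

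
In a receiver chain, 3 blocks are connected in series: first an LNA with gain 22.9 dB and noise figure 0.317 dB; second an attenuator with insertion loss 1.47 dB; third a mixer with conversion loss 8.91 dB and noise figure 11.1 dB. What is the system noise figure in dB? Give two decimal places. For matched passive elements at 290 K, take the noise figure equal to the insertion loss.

Convert to linear (a loss of L dB is a gain of −L dB): F_i = 10^(NF_i/10), G_i = 10^(G_i,dB/10)
  Stage 1: F_1 = 10^(0.317/10) = 1.076, G_1 = 10^(22.9/10) = 195.0
  Stage 2: F_2 = 10^(1.47/10) = 1.403, G_2 = 10^(−1.47/10) = 0.7129
  Stage 3: F_3 = 10^(11.1/10) = 12.88, G_3 = 10^(−8.91/10) = 0.1285
Friis cascade:
  F = 1.076 + (1.403 − 1)/195.0 + (12.88 − 1)/139.0 = 1.163
NF = 10 log₁₀(1.163) = 0.66 dB

0.66 dB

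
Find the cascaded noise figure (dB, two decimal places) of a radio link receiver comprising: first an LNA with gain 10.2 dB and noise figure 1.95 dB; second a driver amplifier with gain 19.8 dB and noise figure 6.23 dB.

2.72 dB

Convert to linear (a loss of L dB is a gain of −L dB): F_i = 10^(NF_i/10), G_i = 10^(G_i,dB/10)
  Stage 1: F_1 = 10^(1.95/10) = 1.567, G_1 = 10^(10.2/10) = 10.47
  Stage 2: F_2 = 10^(6.23/10) = 4.198, G_2 = 10^(19.8/10) = 95.50
Friis cascade:
  F = 1.567 + (4.198 − 1)/10.47 = 1.872
NF = 10 log₁₀(1.872) = 2.72 dB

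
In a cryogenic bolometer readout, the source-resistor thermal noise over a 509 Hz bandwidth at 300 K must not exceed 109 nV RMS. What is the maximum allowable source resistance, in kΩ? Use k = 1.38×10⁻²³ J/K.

Johnson–Nyquist: V_n = √(4kTRB) ⇒ R = V_n² / (4kTB)
4kTB = 4 × 1.38×10⁻²³ × 300 × 5.09×10² = 8.43×10⁻¹⁸
R = (1.09×10⁻⁷)² / 8.43×10⁻¹⁸ = 1.41×10³ Ω = 1.41 kΩ

1.41 kΩ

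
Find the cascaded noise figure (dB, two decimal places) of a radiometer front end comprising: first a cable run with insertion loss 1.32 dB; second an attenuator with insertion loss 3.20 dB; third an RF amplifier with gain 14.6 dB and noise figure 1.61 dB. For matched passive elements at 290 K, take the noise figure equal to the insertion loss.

6.13 dB

Convert to linear (a loss of L dB is a gain of −L dB): F_i = 10^(NF_i/10), G_i = 10^(G_i,dB/10)
  Stage 1: F_1 = 10^(1.32/10) = 1.355, G_1 = 10^(−1.32/10) = 0.7379
  Stage 2: F_2 = 10^(3.20/10) = 2.089, G_2 = 10^(−3.20/10) = 0.4786
  Stage 3: F_3 = 10^(1.61/10) = 1.449, G_3 = 10^(14.6/10) = 28.84
Friis cascade:
  F = 1.355 + (2.089 − 1)/0.7379 + (1.449 − 1)/0.3532 = 4.102
NF = 10 log₁₀(4.102) = 6.13 dB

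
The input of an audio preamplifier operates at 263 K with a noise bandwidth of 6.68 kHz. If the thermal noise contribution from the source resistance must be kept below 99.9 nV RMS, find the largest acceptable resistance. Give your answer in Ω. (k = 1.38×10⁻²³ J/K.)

103 Ω

Johnson–Nyquist: V_n = √(4kTRB) ⇒ R = V_n² / (4kTB)
4kTB = 4 × 1.38×10⁻²³ × 263 × 6.68×10³ = 9.70×10⁻¹⁷
R = (9.99×10⁻⁸)² / 9.70×10⁻¹⁷ = 1.03×10² Ω = 103 Ω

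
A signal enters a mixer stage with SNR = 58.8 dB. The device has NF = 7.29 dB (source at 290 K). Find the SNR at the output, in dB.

51.51 dB

By definition F = SNR_in/SNR_out, so in dB: SNR_out = SNR_in − NF
SNR_out = 58.8 − 7.29 = 51.51 dB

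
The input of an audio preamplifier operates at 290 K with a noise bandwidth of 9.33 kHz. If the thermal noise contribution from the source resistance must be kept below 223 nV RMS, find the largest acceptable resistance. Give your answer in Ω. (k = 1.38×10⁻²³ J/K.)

Johnson–Nyquist: V_n = √(4kTRB) ⇒ R = V_n² / (4kTB)
4kTB = 4 × 1.38×10⁻²³ × 290 × 9.33×10³ = 1.49×10⁻¹⁶
R = (2.23×10⁻⁷)² / 1.49×10⁻¹⁶ = 3.33×10² Ω = 333 Ω

333 Ω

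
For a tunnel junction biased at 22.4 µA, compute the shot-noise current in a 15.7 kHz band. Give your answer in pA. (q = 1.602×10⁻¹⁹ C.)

I_n = √(2qI·B)
2qI·B = 2 × 1.602×10⁻¹⁹ × 2.24×10⁻⁵ × 1.57×10⁴ = 1.13×10⁻¹⁹ A²
I_n = √(1.13×10⁻¹⁹) = 3.36×10⁻¹⁰ A = 336 pA

336 pA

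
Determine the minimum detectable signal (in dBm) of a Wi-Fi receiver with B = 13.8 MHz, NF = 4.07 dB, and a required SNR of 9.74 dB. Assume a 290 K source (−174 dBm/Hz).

−88.8 dBm

Sensitivity = −174 + 10 log₁₀(B) + NF + SNR_min
= −174 + 71.4 + 4.07 + 9.74
= −88.79 dBm → −88.8 dBm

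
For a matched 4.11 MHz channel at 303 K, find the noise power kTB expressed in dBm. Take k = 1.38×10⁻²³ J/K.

P_n = kTB = 1.38×10⁻²³ × 303 × 4.11×10⁶ = 1.72×10⁻¹⁴ W
In dBm: 10 log₁₀(1.72×10⁻¹⁴ / 10⁻³) = −107.6 dBm

−107.6 dBm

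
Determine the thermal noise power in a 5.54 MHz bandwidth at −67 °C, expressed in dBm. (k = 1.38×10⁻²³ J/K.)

T = −67 °C + 273.15 = 206.15 K
P_n = kTB = 1.38×10⁻²³ × 206.15 × 5.54×10⁶ = 1.58×10⁻¹⁴ W
In dBm: 10 log₁₀(1.58×10⁻¹⁴ / 10⁻³) = −108.0 dBm

−108.0 dBm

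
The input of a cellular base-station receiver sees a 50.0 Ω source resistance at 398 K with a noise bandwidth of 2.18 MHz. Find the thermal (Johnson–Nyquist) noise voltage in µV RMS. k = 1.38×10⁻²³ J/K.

V_n = √(4kTRB)
4kTRB = 4 × 1.38×10⁻²³ × 398 × 5.00×10¹ × 2.18×10⁶ = 2.39×10⁻¹² V²
V_n = √(2.39×10⁻¹²) = 1.55×10⁻⁶ V = 1.55 µV

1.55 µV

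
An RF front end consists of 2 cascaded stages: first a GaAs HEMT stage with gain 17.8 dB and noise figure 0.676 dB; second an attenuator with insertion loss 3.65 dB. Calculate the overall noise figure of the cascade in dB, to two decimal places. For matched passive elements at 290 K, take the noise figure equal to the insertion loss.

0.76 dB

Convert to linear (a loss of L dB is a gain of −L dB): F_i = 10^(NF_i/10), G_i = 10^(G_i,dB/10)
  Stage 1: F_1 = 10^(0.676/10) = 1.168, G_1 = 10^(17.8/10) = 60.26
  Stage 2: F_2 = 10^(3.65/10) = 2.317, G_2 = 10^(−3.65/10) = 0.4315
Friis cascade:
  F = 1.168 + (2.317 − 1)/60.26 = 1.190
NF = 10 log₁₀(1.190) = 0.76 dB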